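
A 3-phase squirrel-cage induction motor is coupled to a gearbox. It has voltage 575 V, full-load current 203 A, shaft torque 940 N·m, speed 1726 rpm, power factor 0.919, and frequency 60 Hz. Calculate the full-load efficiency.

91.4 %

ω = 2π × 1726/60 = 180.7 rad/s; P_out = τω = 940 × 180.7 = 169858 W
P_in = √3·V_L·I_L·cosφ = 1.732 × 575 × 203 × 0.919 = 185792 W
η = P_out / P_in = 169858 / 185792 = 0.914 = 91.4%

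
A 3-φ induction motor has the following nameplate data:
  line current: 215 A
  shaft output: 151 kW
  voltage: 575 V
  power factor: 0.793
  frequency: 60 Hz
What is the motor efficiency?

P_out = 151 kW = 151000 W
P_in = √3·V_L·I_L·cosφ = 1.732 × 575 × 215 × 0.793 = 169796 W
η = P_out / P_in = 151000 / 169796 = 0.889 = 88.9%

88.9 %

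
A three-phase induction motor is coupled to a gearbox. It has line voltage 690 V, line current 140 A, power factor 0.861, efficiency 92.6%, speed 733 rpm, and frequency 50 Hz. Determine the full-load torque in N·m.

P_in = √3·V·I·cosφ = 1.732 × 690 × 140 × 0.861 = 144055 W
P_out = η·P_in = 0.926 × 144055 = 133395 W
n = 733 rpm
ω = 2π×733/60 = 76.76 rad/s
τ = P_out/ω = 133395/76.76 = 1740 N·m

1740 N·m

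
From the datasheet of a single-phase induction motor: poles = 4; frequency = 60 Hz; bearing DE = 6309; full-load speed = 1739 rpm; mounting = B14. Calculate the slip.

3.4 %

n_s = 120f/p = 120×60/4 = 1800 rpm
s = (n_s − n)/n_s = (1800 − 1739)/1800 = 0.0339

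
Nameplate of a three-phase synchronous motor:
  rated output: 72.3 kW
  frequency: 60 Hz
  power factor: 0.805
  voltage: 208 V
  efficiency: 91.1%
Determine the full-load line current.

274 A

P_out = 72.3 kW = 72300 W
P_in = P_out / η = 72300 / 0.911 = 79363 W
I_L = P_in / (√3·V_L·cosφ) = 79363 / (1.732 × 208 × 0.805) = 274 A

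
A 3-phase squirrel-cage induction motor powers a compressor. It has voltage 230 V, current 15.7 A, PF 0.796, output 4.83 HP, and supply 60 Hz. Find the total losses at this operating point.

P_in = √3·V·I·cosφ = 1.732×230×15.7×0.796 = 4978 W
P_out = 4.83×746 = 3603 W
Losses = P_in − P_out = 4978 − 3603 = 1375 W

1.38 kW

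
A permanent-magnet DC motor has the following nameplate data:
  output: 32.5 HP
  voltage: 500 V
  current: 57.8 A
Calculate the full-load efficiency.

P_out = 32.5 × 746 = 24245 W
P_in = V·I = 500 × 57.8 = 28900 W
η = P_out / P_in = 24245 / 28900 = 0.839 = 83.9%

83.9 %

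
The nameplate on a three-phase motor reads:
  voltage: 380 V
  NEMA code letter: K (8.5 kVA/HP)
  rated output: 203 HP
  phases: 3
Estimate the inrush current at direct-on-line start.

S_LR = 8.5 × 203 = 1725.5 kVA
I_LR = S_LR/(√3·V_L) = 1725500/(1.732×380) = 2620 A

2620 A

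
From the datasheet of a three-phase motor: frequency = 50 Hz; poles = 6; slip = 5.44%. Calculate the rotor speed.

946 rpm

n_s = 120f/p = 120×50/6 = 1000 rpm
n = n_s(1 − s) = 1000 × (1 − 0.0544) = 946 rpm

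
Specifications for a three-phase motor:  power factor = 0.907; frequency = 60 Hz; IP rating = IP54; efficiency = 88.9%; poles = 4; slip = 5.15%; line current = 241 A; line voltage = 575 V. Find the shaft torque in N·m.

P_in = √3·V·I·cosφ = 1.732 × 575 × 241 × 0.907 = 217691 W
P_out = η·P_in = 0.889 × 217691 = 193527 W
n_s = 120×60/4 = 1800 rpm; n = 1800×(1−0.0515) = 1707 rpm
ω = 2π×1707/60 = 178.8 rad/s
τ = P_out/ω = 193527/178.8 = 1080 N·m

1080 N·m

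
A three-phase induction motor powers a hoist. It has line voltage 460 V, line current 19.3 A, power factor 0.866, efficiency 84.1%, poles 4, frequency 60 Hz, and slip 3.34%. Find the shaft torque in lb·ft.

P_in = √3·V·I·cosφ = 1.732 × 460 × 19.3 × 0.866 = 13316 W
P_out = η·P_in = 0.841 × 13316 = 11199 W
n_s = 120×60/4 = 1800 rpm; n = 1800×(1−0.0334) = 1740 rpm
ω = 2π×1740/60 = 182.2 rad/s
τ = P_out/ω = 11199/182.2 = 61.47 N·m
In lb·ft: 61.47/1.356 = 45.3 lb·ft

45.3 lb·ft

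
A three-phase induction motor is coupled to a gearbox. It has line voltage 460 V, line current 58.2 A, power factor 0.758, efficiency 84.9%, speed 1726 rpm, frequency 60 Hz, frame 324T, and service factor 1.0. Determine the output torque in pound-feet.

122 lb·ft

P_in = √3·V·I·cosφ = 1.732 × 460 × 58.2 × 0.758 = 35148 W
P_out = η·P_in = 0.849 × 35148 = 29841 W
n = 1726 rpm
ω = 2π×1726/60 = 180.7 rad/s
τ = P_out/ω = 29841/180.7 = 165.1 N·m
In lb·ft: 165.1/1.356 = 122 lb·ft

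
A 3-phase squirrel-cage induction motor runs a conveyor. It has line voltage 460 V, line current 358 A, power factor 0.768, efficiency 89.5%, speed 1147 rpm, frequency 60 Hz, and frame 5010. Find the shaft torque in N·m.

P_in = √3·V·I·cosφ = 1.732 × 460 × 358 × 0.768 = 219053 W
P_out = η·P_in = 0.895 × 219053 = 196052 W
n = 1147 rpm
ω = 2π×1147/60 = 120.1 rad/s
τ = P_out/ω = 196052/120.1 = 1630 N·m

1630 N·m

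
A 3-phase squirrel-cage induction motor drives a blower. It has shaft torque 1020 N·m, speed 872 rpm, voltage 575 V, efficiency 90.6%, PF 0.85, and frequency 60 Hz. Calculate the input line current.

ω = 2π×872/60 = 91.32 rad/s; P_out = τω = 1020 × 91.32 = 93146 W
P_in = P_out / η = 93146 / 0.906 = 102810 W
I_L = P_in / (√3·V_L·cosφ) = 102810 / (1.732 × 575 × 0.85) = 121 A

121 A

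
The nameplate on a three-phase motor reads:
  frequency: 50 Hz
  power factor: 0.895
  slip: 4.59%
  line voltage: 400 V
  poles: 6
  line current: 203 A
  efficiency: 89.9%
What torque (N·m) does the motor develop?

P_in = √3·V·I·cosφ = 1.732 × 400 × 203 × 0.895 = 125871 W
P_out = η·P_in = 0.899 × 125871 = 113158 W
n_s = 120×50/6 = 1000 rpm; n = 1000×(1−0.0459) = 954 rpm
ω = 2π×954/60 = 99.9 rad/s
τ = P_out/ω = 113158/99.9 = 1130 N·m

1130 N·m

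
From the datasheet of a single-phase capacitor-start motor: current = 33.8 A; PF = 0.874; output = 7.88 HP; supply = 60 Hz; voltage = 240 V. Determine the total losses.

1210 W

P_in = V·I·cosφ = 240×33.8×0.874 = 7090 W
P_out = 7.88×746 = 5878 W
Losses = P_in − P_out = 7090 − 5878 = 1212 W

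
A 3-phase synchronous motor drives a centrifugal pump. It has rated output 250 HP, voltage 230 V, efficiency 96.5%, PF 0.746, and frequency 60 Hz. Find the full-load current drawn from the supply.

P_out = 250 × 746 = 186500 W
P_in = P_out / η = 186500 / 0.965 = 193264 W
I_L = P_in / (√3·V_L·cosφ) = 193264 / (1.732 × 230 × 0.746) = 650 A

650 A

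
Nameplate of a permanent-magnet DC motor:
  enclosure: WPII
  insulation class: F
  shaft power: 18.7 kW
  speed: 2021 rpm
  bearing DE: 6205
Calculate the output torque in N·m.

ω = 2π × 2021/60 = 211.6 rad/s
τ = P/ω = 18700/211.6 = 88.4 N·m

88.4 N·m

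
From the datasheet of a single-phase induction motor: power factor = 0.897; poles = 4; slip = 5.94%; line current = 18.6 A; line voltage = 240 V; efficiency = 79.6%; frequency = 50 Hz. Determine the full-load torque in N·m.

P_in = V·I·cosφ = 240 × 18.6 × 0.897 = 4004 W
P_out = η·P_in = 0.796 × 4004 = 3187 W
n_s = 120×50/4 = 1500 rpm; n = 1500×(1−0.0594) = 1411 rpm
ω = 2π×1411/60 = 147.8 rad/s
τ = P_out/ω = 3187/147.8 = 21.6 N·m

21.6 N·m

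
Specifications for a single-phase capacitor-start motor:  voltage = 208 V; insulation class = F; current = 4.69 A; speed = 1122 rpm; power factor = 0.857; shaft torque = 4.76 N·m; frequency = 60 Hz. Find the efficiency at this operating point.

66.9 %

ω = 2π × 1122/60 = 117.5 rad/s; P_out = τω = 4.76 × 117.5 = 559 W
P_in = V·I·cosφ = 208 × 4.69 × 0.857 = 836 W
η = P_out / P_in = 559 / 836 = 0.669 = 66.9%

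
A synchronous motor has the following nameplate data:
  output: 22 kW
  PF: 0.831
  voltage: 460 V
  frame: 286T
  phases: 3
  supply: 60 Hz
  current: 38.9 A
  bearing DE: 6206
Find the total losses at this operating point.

P_in = √3·V·I·cosφ = 1.732×460×38.9×0.831 = 25755 W
P_out = 22000 W
Losses = P_in − P_out = 25755 − 22000 = 3755 W

3.76 kW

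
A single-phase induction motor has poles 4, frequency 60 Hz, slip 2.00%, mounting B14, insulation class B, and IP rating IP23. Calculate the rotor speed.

1764 rpm

n_s = 120f/p = 120×60/4 = 1800 rpm
n = n_s(1 − s) = 1800 × (1 − 0.02) = 1764 rpm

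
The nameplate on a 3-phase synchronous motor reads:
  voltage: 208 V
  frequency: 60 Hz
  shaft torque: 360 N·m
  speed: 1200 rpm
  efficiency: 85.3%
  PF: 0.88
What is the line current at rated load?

ω = 2π×1200/60 = 125.7 rad/s; P_out = τω = 360 × 125.7 = 45252 W
P_in = P_out / η = 45252 / 0.853 = 53050 W
I_L = P_in / (√3·V_L·cosφ) = 53050 / (1.732 × 208 × 0.88) = 167 A

167 A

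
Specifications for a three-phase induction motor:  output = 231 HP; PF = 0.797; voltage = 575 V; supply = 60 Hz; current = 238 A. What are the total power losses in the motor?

P_in = √3·V·I·cosφ = 1.732×575×238×0.797 = 188908 W
P_out = 231×746 = 172326 W
Losses = P_in − P_out = 188908 − 172326 = 16582 W

16600 W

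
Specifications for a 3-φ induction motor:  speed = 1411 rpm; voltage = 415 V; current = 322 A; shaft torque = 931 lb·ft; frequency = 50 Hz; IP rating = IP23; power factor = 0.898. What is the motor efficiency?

89.7 %

τ = 931 lb·ft × 1.356 = 1262 N·m
ω = 2π × 1411/60 = 147.8 rad/s; P_out = τω = 1262 × 147.8 = 186524 W
P_in = √3·V_L·I_L·cosφ = 1.732 × 415 × 322 × 0.898 = 207840 W
η = P_out / P_in = 186524 / 207840 = 0.897 = 89.7%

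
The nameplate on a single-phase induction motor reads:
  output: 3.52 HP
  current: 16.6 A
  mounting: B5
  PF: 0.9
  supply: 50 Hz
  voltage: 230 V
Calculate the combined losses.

P_in = V·I·cosφ = 230×16.6×0.9 = 3436 W
P_out = 3.52×746 = 2626 W
Losses = P_in − P_out = 3436 − 2626 = 810 W

810 W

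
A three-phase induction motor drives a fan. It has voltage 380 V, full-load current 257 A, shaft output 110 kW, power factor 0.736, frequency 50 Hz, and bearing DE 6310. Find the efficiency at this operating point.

P_out = 110 kW = 110000 W
P_in = √3·V_L·I_L·cosφ = 1.732 × 380 × 257 × 0.736 = 124492 W
η = P_out / P_in = 110000 / 124492 = 0.884 = 88.4%

88.4 %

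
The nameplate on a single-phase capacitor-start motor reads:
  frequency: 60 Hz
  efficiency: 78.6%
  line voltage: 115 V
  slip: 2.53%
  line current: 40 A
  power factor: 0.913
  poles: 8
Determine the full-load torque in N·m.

P_in = V·I·cosφ = 115 × 40 × 0.913 = 4200 W
P_out = η·P_in = 0.786 × 4200 = 3301 W
n_s = 120×60/8 = 900 rpm; n = 900×(1−0.0253) = 877 rpm
ω = 2π×877/60 = 91.84 rad/s
τ = P_out/ω = 3301/91.84 = 35.9 N·m

35.9 N·m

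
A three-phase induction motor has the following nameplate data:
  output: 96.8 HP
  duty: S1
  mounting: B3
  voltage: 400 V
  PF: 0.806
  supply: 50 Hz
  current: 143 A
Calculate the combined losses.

P_in = √3·V·I·cosφ = 1.732×400×143×0.806 = 79851 W
P_out = 96.8×746 = 72213 W
Losses = P_in − P_out = 79851 − 72213 = 7638 W

7.64 kW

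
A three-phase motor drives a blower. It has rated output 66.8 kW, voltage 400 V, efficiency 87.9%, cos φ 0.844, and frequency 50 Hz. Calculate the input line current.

130 A

P_out = 66.8 kW = 66800 W
P_in = P_out / η = 66800 / 0.879 = 75995 W
I_L = P_in / (√3·V_L·cosφ) = 75995 / (1.732 × 400 × 0.844) = 130 A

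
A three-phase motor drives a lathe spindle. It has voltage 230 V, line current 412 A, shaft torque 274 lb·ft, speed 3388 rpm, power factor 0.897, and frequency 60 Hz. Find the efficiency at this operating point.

τ = 274 lb·ft × 1.356 = 371.5 N·m
ω = 2π × 3388/60 = 354.8 rad/s; P_out = τω = 371.5 × 354.8 = 131808 W
P_in = √3·V_L·I_L·cosφ = 1.732 × 230 × 412 × 0.897 = 147220 W
η = P_out / P_in = 131808 / 147220 = 0.895 = 89.5%

89.5 %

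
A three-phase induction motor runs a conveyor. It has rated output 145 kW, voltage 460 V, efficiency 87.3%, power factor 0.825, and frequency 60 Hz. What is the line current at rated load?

253 A

P_out = 145 kW = 145000 W
P_in = P_out / η = 145000 / 0.873 = 166094 W
I_L = P_in / (√3·V_L·cosφ) = 166094 / (1.732 × 460 × 0.825) = 253 A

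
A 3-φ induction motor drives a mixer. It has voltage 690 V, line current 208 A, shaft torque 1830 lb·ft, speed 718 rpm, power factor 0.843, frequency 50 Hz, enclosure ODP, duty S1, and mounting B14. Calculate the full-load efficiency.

89.0 %

τ = 1830 lb·ft × 1.356 = 2481 N·m
ω = 2π × 718/60 = 75.19 rad/s; P_out = τω = 2481 × 75.19 = 186546 W
P_in = √3·V_L·I_L·cosφ = 1.732 × 690 × 208 × 0.843 = 209550 W
η = P_out / P_in = 186546 / 209550 = 0.890 = 89.0%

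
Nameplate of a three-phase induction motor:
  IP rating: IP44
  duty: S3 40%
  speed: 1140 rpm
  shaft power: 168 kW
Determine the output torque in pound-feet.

1040 lb·ft

ω = 2π × 1140/60 = 119.4 rad/s
τ = P/ω = 168000/119.4 = 1407 N·m
In lb·ft: 1407/1.356 = 1040 lb·ft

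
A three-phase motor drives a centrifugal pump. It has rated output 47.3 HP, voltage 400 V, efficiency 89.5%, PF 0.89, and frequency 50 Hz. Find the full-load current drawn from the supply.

P_out = 47.3 × 746 = 35286 W
P_in = P_out / η = 35286 / 0.895 = 39426 W
I_L = P_in / (√3·V_L·cosφ) = 39426 / (1.732 × 400 × 0.89) = 63.9 A

63.9 A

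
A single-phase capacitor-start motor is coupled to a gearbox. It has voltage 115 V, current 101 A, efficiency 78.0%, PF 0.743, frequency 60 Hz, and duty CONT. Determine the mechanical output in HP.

P_in = V·I·cosφ = 115 × 101 × 0.743 = 8630 W
P_out = η·P_in = 0.78 × 8630 = 6731 W
= 6731/746 = 9.02 HP

9.02 HP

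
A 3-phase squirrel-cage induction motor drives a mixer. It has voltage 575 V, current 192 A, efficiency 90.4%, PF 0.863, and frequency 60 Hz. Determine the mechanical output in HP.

P_in = √3·V·I·cosφ = 1.732 × 575 × 192 × 0.863 = 165017 W
P_out = η·P_in = 0.904 × 165017 = 149175 W
= 149175/746 = 200 HP

200 HP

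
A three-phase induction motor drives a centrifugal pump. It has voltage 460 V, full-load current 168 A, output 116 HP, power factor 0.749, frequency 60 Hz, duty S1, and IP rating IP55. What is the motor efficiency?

P_out = 116 × 746 = 86536 W
P_in = √3·V_L·I_L·cosφ = 1.732 × 460 × 168 × 0.749 = 100253 W
η = P_out / P_in = 86536 / 100253 = 0.863 = 86.3%

86.3 %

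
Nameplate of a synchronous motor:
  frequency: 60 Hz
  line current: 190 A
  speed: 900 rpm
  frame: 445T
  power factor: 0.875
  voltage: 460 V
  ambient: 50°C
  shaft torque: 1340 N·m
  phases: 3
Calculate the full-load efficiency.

95.3 %

ω = 2π × 900/60 = 94.25 rad/s; P_out = τω = 1340 × 94.25 = 126295 W
P_in = √3·V_L·I_L·cosφ = 1.732 × 460 × 190 × 0.875 = 132455 W
η = P_out / P_in = 126295 / 132455 = 0.953 = 95.3%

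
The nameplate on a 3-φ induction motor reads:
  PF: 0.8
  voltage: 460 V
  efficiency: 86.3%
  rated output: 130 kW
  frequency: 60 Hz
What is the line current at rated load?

P_out = 130 kW = 130000 W
P_in = P_out / η = 130000 / 0.863 = 150637 W
I_L = P_in / (√3·V_L·cosφ) = 150637 / (1.732 × 460 × 0.8) = 236 A

236 A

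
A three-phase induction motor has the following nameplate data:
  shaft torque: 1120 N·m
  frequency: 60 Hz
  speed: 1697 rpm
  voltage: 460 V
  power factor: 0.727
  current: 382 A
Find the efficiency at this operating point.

90.0 %

ω = 2π × 1697/60 = 177.7 rad/s; P_out = τω = 1120 × 177.7 = 199024 W
P_in = √3·V_L·I_L·cosφ = 1.732 × 460 × 382 × 0.727 = 221260 W
η = P_out / P_in = 199024 / 221260 = 0.900 = 90.0%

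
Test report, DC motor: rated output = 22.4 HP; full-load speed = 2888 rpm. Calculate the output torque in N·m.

55.3 N·m

P_out = 22.4 × 746 = 16710 W
ω = 2π × 2888/60 = 302.4 rad/s
τ = P_out/ω = 16710/302.4 = 55.3 N·m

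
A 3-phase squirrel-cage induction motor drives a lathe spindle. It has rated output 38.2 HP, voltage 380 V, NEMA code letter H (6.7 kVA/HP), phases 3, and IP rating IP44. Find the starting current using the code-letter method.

389 A

S_LR = 6.7 × 38.2 = 255.94 kVA
I_LR = S_LR/(√3·V_L) = 255940/(1.732×380) = 389 A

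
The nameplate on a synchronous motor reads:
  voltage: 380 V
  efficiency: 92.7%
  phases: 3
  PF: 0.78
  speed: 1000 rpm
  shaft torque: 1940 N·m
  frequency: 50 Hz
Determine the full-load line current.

ω = 2π×1000/60 = 104.7 rad/s; P_out = τω = 1940 × 104.7 = 203118 W
P_in = P_out / η = 203118 / 0.927 = 219113 W
I_L = P_in / (√3·V_L·cosφ) = 219113 / (1.732 × 380 × 0.78) = 427 A

427 A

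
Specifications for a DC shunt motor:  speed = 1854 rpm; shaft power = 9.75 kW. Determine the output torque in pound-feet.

ω = 2π × 1854/60 = 194.2 rad/s
τ = P/ω = 9750/194.2 = 50.21 N·m
In lb·ft: 50.21/1.356 = 37 lb·ft

37 lb·ft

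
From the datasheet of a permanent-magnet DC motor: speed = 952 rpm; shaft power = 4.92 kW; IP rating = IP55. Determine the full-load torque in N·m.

49.4 N·m

ω = 2π × 952/60 = 99.69 rad/s
τ = P/ω = 4920/99.69 = 49.4 N·m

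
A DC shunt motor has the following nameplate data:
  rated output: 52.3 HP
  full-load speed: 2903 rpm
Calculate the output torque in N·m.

128 N·m

P_out = 52.3 × 746 = 39016 W
ω = 2π × 2903/60 = 304 rad/s
τ = P_out/ω = 39016/304 = 128 N·m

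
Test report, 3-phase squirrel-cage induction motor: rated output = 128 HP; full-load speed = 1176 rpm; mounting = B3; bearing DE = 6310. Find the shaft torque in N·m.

P_out = 128 × 746 = 95488 W
ω = 2π × 1176/60 = 123.2 rad/s
τ = P_out/ω = 95488/123.2 = 775 N·m

775 N·m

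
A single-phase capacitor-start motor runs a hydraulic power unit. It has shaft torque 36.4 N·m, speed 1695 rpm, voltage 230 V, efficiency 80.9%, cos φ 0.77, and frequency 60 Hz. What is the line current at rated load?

ω = 2π×1695/60 = 177.5 rad/s; P_out = τω = 36.4 × 177.5 = 6461 W
P_in = P_out / η = 6461 / 0.809 = 7986 W
I = P_in / (V·cosφ) = 7986 / (230 × 0.77) = 45.1 A

45.1 A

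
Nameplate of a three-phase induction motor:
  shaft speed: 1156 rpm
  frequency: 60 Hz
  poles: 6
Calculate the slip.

n_s = 120f/p = 120×60/6 = 1200 rpm
s = (n_s − n)/n_s = (1200 − 1156)/1200 = 0.0367

3.67 %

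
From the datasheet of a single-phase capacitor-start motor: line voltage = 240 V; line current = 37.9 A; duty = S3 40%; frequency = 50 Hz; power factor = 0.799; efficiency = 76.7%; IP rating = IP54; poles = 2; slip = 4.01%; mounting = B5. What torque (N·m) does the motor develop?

P_in = V·I·cosφ = 240 × 37.9 × 0.799 = 7268 W
P_out = η·P_in = 0.767 × 7268 = 5575 W
n_s = 120×50/2 = 3000 rpm; n = 3000×(1−0.0401) = 2880 rpm
ω = 2π×2880/60 = 301.6 rad/s
τ = P_out/ω = 5575/301.6 = 18.5 N·m

18.5 N·m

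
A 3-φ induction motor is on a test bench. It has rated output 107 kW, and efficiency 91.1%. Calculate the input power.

P_out = 107000 W
P_in = P_out/η = 107000/0.911 = 117453 W = 117 kW

117 kW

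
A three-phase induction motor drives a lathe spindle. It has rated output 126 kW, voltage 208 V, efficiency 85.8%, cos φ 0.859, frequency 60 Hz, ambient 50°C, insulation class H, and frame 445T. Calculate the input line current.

P_out = 126 kW = 126000 W
P_in = P_out / η = 126000 / 0.858 = 146853 W
I_L = P_in / (√3·V_L·cosφ) = 146853 / (1.732 × 208 × 0.859) = 475 A

475 A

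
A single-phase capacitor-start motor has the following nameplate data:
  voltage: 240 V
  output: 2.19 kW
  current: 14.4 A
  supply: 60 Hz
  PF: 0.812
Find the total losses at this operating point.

P_in = V·I·cosφ = 240×14.4×0.812 = 2806 W
P_out = 2190 W
Losses = P_in − P_out = 2806 − 2190 = 616 W

616 W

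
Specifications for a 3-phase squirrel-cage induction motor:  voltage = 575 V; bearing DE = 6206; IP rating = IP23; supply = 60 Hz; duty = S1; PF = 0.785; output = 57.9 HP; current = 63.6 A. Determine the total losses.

P_in = √3·V·I·cosφ = 1.732×575×63.6×0.785 = 49721 W
P_out = 57.9×746 = 43193 W
Losses = P_in − P_out = 49721 − 43193 = 6528 W

6.53 kW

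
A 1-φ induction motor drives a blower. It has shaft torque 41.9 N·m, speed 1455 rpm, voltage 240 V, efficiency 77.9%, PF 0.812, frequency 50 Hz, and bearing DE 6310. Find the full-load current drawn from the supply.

42.1 A

ω = 2π×1455/60 = 152.4 rad/s; P_out = τω = 41.9 × 152.4 = 6386 W
P_in = P_out / η = 6386 / 0.779 = 8198 W
I = P_in / (V·cosφ) = 8198 / (240 × 0.812) = 42.1 A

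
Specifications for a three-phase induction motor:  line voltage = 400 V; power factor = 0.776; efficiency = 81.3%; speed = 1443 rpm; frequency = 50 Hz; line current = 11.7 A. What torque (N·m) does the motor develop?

33.8 N·m

P_in = √3·V·I·cosφ = 1.732 × 400 × 11.7 × 0.776 = 6290 W
P_out = η·P_in = 0.813 × 6290 = 5114 W
n = 1443 rpm
ω = 2π×1443/60 = 151.1 rad/s
τ = P_out/ω = 5114/151.1 = 33.8 N·m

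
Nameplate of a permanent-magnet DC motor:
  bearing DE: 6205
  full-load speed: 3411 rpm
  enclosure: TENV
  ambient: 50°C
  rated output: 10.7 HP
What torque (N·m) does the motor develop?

22.3 N·m

P_out = 10.7 × 746 = 7982 W
ω = 2π × 3411/60 = 357.2 rad/s
τ = P_out/ω = 7982/357.2 = 22.3 N·m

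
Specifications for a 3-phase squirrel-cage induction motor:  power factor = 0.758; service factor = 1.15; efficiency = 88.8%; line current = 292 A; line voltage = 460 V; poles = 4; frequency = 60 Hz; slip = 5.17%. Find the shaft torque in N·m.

876 N·m

P_in = √3·V·I·cosφ = 1.732 × 460 × 292 × 0.758 = 176343 W
P_out = η·P_in = 0.888 × 176343 = 156593 W
n_s = 120×60/4 = 1800 rpm; n = 1800×(1−0.0517) = 1707 rpm
ω = 2π×1707/60 = 178.8 rad/s
τ = P_out/ω = 156593/178.8 = 876 N·m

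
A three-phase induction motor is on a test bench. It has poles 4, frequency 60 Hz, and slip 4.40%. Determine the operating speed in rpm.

1721 rpm

n_s = 120f/p = 120×60/4 = 1800 rpm
n = n_s(1 − s) = 1800 × (1 − 0.044) = 1721 rpm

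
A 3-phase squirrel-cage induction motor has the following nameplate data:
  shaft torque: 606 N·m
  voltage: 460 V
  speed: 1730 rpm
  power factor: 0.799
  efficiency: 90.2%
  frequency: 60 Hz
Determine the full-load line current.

191 A

ω = 2π×1730/60 = 181.2 rad/s; P_out = τω = 606 × 181.2 = 109807 W
P_in = P_out / η = 109807 / 0.902 = 121737 W
I_L = P_in / (√3·V_L·cosφ) = 121737 / (1.732 × 460 × 0.799) = 191 A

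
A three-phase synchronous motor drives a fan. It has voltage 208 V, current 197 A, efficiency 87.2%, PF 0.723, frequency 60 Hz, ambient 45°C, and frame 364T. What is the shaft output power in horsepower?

60 HP

P_in = √3·V·I·cosφ = 1.732 × 208 × 197 × 0.723 = 51312 W
P_out = η·P_in = 0.872 × 51312 = 44744 W
= 44744/746 = 60 HP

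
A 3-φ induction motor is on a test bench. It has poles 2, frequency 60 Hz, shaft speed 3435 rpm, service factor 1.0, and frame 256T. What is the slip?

4.6 %

n_s = 120f/p = 120×60/2 = 3600 rpm
s = (n_s − n)/n_s = (3600 − 3435)/3600 = 0.0458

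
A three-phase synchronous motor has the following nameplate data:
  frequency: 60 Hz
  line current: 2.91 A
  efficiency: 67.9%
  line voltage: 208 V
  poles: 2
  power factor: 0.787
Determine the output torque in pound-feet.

P_in = √3·V·I·cosφ = 1.732 × 208 × 2.91 × 0.787 = 825 W
P_out = η·P_in = 0.679 × 825 = 560 W
n = n_s = 120×60/2 = 3600 rpm (synchronous)
ω = 2π×3600/60 = 377 rad/s
τ = P_out/ω = 560/377 = 1.485 N·m
In lb·ft: 1.485/1.356 = 1.1 lb·ft

1.1 lb·ft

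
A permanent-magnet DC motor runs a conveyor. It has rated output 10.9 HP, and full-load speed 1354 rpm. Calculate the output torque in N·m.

57.3 N·m

P_out = 10.9 × 746 = 8131 W
ω = 2π × 1354/60 = 141.8 rad/s
τ = P_out/ω = 8131/141.8 = 57.3 N·m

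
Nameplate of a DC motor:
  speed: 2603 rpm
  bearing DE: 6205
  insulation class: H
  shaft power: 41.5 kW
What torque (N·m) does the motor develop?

152 N·m

ω = 2π × 2603/60 = 272.6 rad/s
τ = P/ω = 41500/272.6 = 152 N·m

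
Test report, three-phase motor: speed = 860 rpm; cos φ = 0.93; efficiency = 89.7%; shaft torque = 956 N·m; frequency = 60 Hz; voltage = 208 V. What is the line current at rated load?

ω = 2π×860/60 = 90.06 rad/s; P_out = τω = 956 × 90.06 = 86097 W
P_in = P_out / η = 86097 / 0.897 = 95983 W
I_L = P_in / (√3·V_L·cosφ) = 95983 / (1.732 × 208 × 0.93) = 286 A

286 A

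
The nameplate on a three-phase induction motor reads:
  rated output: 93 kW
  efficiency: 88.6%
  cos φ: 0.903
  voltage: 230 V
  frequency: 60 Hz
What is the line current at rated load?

292 A

P_out = 93 kW = 93000 W
P_in = P_out / η = 93000 / 0.886 = 104966 W
I_L = P_in / (√3·V_L·cosφ) = 104966 / (1.732 × 230 × 0.903) = 292 A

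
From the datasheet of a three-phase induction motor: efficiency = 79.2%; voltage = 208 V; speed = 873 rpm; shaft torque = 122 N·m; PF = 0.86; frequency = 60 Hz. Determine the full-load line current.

45.5 A

ω = 2π×873/60 = 91.42 rad/s; P_out = τω = 122 × 91.42 = 11153 W
P_in = P_out / η = 11153 / 0.792 = 14082 W
I_L = P_in / (√3·V_L·cosφ) = 14082 / (1.732 × 208 × 0.86) = 45.5 A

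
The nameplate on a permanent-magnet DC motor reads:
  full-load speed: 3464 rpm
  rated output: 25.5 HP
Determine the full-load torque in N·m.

52.4 N·m

P_out = 25.5 × 746 = 19023 W
ω = 2π × 3464/60 = 362.7 rad/s
τ = P_out/ω = 19023/362.7 = 52.4 N·m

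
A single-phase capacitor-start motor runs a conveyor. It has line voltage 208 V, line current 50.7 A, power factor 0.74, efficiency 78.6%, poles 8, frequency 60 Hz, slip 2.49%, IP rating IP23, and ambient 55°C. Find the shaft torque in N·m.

66.7 N·m

P_in = V·I·cosφ = 208 × 50.7 × 0.74 = 7804 W
P_out = η·P_in = 0.786 × 7804 = 6134 W
n_s = 120×60/8 = 900 rpm; n = 900×(1−0.0249) = 878 rpm
ω = 2π×878/60 = 91.94 rad/s
τ = P_out/ω = 6134/91.94 = 66.7 N·m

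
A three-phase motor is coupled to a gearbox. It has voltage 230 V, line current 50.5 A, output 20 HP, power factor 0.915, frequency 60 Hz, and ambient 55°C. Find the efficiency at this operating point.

P_out = 20 × 746 = 14920 W
P_in = √3·V_L·I_L·cosφ = 1.732 × 230 × 50.5 × 0.915 = 18407 W
η = P_out / P_in = 14920 / 18407 = 0.811 = 81.1%

81.1 %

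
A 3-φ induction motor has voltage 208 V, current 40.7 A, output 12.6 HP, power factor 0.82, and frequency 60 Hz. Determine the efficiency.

78.2 %

P_out = 12.6 × 746 = 9400 W
P_in = √3·V_L·I_L·cosφ = 1.732 × 208 × 40.7 × 0.82 = 12023 W
η = P_out / P_in = 9400 / 12023 = 0.782 = 78.2%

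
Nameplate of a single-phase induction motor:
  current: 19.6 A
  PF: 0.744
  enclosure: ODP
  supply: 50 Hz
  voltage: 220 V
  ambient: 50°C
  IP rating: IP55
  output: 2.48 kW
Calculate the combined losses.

P_in = V·I·cosφ = 220×19.6×0.744 = 3208 W
P_out = 2480 W
Losses = P_in − P_out = 3208 − 2480 = 728 W

728 W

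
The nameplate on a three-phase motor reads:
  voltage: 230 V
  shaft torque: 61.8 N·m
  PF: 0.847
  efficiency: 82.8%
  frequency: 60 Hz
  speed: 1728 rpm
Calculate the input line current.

40 A

ω = 2π×1728/60 = 181 rad/s; P_out = τω = 61.8 × 181 = 11186 W
P_in = P_out / η = 11186 / 0.828 = 13510 W
I_L = P_in / (√3·V_L·cosφ) = 13510 / (1.732 × 230 × 0.847) = 40 A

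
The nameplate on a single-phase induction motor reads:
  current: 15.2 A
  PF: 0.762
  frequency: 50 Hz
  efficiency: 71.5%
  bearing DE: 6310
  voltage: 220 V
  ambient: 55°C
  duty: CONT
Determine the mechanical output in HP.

P_in = V·I·cosφ = 220 × 15.2 × 0.762 = 2548 W
P_out = η·P_in = 0.715 × 2548 = 1822 W
= 1822/746 = 2.44 HP

2.44 HP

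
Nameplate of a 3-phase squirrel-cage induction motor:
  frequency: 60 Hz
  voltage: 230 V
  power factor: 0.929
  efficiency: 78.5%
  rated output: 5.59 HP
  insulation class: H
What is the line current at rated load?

P_out = 5.59 × 746 = 4170 W
P_in = P_out / η = 4170 / 0.785 = 5312 W
I_L = P_in / (√3·V_L·cosφ) = 5312 / (1.732 × 230 × 0.929) = 14.4 A

14.4 A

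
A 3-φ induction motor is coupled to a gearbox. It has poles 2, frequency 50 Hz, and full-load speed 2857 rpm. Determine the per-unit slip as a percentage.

n_s = 120f/p = 120×50/2 = 3000 rpm
s = (n_s − n)/n_s = (3000 − 2857)/3000 = 0.0477

4.77 %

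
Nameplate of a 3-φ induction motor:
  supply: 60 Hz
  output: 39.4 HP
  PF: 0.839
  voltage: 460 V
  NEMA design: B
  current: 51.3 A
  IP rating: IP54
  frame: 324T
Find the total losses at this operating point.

P_in = √3·V·I·cosφ = 1.732×460×51.3×0.839 = 34291 W
P_out = 39.4×746 = 29392 W
Losses = P_in − P_out = 34291 − 29392 = 4899 W

4900 W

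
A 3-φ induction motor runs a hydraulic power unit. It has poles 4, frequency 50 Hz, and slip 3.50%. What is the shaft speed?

1448 rpm

n_s = 120f/p = 120×50/4 = 1500 rpm
n = n_s(1 − s) = 1500 × (1 − 0.035) = 1448 rpm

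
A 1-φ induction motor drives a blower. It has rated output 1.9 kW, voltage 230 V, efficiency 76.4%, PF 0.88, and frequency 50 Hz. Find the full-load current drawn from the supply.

12.3 A

P_out = 1.9 kW = 1900 W
P_in = P_out / η = 1900 / 0.764 = 2487 W
I = P_in / (V·cosφ) = 2487 / (230 × 0.88) = 12.3 A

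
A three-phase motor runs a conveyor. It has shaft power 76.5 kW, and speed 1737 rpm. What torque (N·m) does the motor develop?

ω = 2π × 1737/60 = 181.9 rad/s
τ = P/ω = 76500/181.9 = 421 N·m

421 N·m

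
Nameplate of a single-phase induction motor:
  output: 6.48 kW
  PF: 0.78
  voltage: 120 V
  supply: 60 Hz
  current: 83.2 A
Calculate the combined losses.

1310 W

P_in = V·I·cosφ = 120×83.2×0.78 = 7788 W
P_out = 6480 W
Losses = P_in − P_out = 7788 − 6480 = 1308 W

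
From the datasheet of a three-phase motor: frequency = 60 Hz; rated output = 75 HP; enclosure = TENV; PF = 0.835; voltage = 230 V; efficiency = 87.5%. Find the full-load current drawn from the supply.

P_out = 75 × 746 = 55950 W
P_in = P_out / η = 55950 / 0.875 = 63943 W
I_L = P_in / (√3·V_L·cosφ) = 63943 / (1.732 × 230 × 0.835) = 192 A

192 A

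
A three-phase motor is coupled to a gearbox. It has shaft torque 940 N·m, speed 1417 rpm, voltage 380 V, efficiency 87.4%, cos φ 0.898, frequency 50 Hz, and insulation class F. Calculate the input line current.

ω = 2π×1417/60 = 148.4 rad/s; P_out = τω = 940 × 148.4 = 139496 W
P_in = P_out / η = 139496 / 0.874 = 159606 W
I_L = P_in / (√3·V_L·cosφ) = 159606 / (1.732 × 380 × 0.898) = 270 A

270 A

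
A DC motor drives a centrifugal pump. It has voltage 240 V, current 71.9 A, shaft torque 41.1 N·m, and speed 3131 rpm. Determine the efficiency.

78.1 %

ω = 2π × 3131/60 = 327.9 rad/s; P_out = τω = 41.1 × 327.9 = 13477 W
P_in = V·I = 240 × 71.9 = 17256 W
η = P_out / P_in = 13477 / 17256 = 0.781 = 78.1%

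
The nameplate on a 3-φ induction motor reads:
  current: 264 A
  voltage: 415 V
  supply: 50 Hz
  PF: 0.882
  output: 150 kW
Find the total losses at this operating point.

P_in = √3·V·I·cosφ = 1.732×415×264×0.882 = 167366 W
P_out = 150000 W
Losses = P_in − P_out = 167366 − 150000 = 17366 W

17400 W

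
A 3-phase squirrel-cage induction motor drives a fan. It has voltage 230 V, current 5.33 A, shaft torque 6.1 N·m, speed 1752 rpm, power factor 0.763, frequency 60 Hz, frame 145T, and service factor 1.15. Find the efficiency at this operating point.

ω = 2π × 1752/60 = 183.5 rad/s; P_out = τω = 6.1 × 183.5 = 1119 W
P_in = √3·V_L·I_L·cosφ = 1.732 × 230 × 5.33 × 0.763 = 1620 W
η = P_out / P_in = 1119 / 1620 = 0.691 = 69.1%

69.1 %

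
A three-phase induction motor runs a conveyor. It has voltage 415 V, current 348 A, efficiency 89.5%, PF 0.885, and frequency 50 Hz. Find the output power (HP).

266 HP

P_in = √3·V·I·cosφ = 1.732 × 415 × 348 × 0.885 = 221370 W
P_out = η·P_in = 0.895 × 221370 = 198126 W
= 198126/746 = 266 HP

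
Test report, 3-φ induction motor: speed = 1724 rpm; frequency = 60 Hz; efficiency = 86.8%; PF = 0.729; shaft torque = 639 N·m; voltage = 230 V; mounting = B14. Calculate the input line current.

458 A

ω = 2π×1724/60 = 180.5 rad/s; P_out = τω = 639 × 180.5 = 115340 W
P_in = P_out / η = 115340 / 0.868 = 132880 W
I_L = P_in / (√3·V_L·cosφ) = 132880 / (1.732 × 230 × 0.729) = 458 A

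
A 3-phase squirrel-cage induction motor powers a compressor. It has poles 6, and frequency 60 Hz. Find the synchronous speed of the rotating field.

n_s = 120f/p = 120×60/6 = 1200 rpm

1200 rpm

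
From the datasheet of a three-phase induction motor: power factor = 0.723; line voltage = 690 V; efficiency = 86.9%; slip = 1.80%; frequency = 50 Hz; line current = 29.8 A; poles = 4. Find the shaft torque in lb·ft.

P_in = √3·V·I·cosφ = 1.732 × 690 × 29.8 × 0.723 = 25748 W
P_out = η·P_in = 0.869 × 25748 = 22375 W
n_s = 120×50/4 = 1500 rpm; n = 1500×(1−0.018) = 1473 rpm
ω = 2π×1473/60 = 154.3 rad/s
τ = P_out/ω = 22375/154.3 = 145 N·m
In lb·ft: 145/1.356 = 107 lb·ft

107 lb·ft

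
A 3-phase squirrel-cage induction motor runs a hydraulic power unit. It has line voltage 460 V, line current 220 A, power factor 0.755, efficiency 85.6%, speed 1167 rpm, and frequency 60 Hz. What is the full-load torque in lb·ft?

P_in = √3·V·I·cosφ = 1.732 × 460 × 220 × 0.755 = 132335 W
P_out = η·P_in = 0.856 × 132335 = 113279 W
n = 1167 rpm
ω = 2π×1167/60 = 122.2 rad/s
τ = P_out/ω = 113279/122.2 = 927 N·m
In lb·ft: 927/1.356 = 684 lb·ft

684 lb·ft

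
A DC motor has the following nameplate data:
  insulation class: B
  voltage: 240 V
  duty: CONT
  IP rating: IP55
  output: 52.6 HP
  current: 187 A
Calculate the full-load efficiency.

87.4 %

P_out = 52.6 × 746 = 39240 W
P_in = V·I = 240 × 187 = 44880 W
η = P_out / P_in = 39240 / 44880 = 0.874 = 87.4%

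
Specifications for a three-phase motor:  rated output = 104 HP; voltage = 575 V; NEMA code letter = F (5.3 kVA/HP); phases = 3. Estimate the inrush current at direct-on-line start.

553 A

S_LR = 5.3 × 104 = 551.2 kVA
I_LR = S_LR/(√3·V_L) = 551200/(1.732×575) = 553 A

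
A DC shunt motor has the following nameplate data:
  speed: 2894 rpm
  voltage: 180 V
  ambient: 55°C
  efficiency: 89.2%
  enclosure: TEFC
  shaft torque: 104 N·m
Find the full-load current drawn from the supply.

ω = 2π×2894/60 = 303.1 rad/s; P_out = τω = 104 × 303.1 = 31522 W
P_in = P_out / η = 31522 / 0.892 = 35339 W
I = P_in / V = 35339 / 180 = 196 A

196 A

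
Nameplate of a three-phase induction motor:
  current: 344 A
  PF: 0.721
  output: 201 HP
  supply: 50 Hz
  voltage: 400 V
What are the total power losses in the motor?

21.9 kW

P_in = √3·V·I·cosφ = 1.732×400×344×0.721 = 171831 W
P_out = 201×746 = 149946 W
Losses = P_in − P_out = 171831 − 149946 = 21885 W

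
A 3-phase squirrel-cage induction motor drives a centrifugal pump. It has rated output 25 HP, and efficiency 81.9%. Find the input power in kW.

P_out = 25 × 746 = 18650 W
P_in = P_out/η = 18650/0.819 = 22772 W = 22.8 kW

22.8 kW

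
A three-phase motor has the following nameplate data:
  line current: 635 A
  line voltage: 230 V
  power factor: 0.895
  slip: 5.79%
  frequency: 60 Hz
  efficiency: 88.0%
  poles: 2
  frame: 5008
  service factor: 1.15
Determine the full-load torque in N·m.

561 N·m

P_in = √3·V·I·cosφ = 1.732 × 230 × 635 × 0.895 = 226398 W
P_out = η·P_in = 0.88 × 226398 = 199230 W
n_s = 120×60/2 = 3600 rpm; n = 3600×(1−0.0579) = 3392 rpm
ω = 2π×3392/60 = 355.2 rad/s
τ = P_out/ω = 199230/355.2 = 561 N·m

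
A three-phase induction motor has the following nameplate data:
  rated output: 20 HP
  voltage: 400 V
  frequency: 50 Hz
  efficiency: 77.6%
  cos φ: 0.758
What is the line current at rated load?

36.6 A

P_out = 20 × 746 = 14920 W
P_in = P_out / η = 14920 / 0.776 = 19227 W
I_L = P_in / (√3·V_L·cosφ) = 19227 / (1.732 × 400 × 0.758) = 36.6 A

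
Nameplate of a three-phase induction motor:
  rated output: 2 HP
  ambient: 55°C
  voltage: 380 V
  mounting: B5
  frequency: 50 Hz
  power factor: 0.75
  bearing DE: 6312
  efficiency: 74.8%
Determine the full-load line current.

4.04 A

P_out = 2 × 746 = 1492 W
P_in = P_out / η = 1492 / 0.748 = 1995 W
I_L = P_in / (√3·V_L·cosφ) = 1995 / (1.732 × 380 × 0.75) = 4.04 A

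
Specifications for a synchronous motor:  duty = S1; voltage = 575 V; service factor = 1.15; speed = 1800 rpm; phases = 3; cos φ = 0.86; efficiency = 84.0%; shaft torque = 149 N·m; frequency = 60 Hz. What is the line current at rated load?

39 A

ω = 2π×1800/60 = 188.5 rad/s; P_out = τω = 149 × 188.5 = 28087 W
P_in = P_out / η = 28087 / 0.840 = 33437 W
I_L = P_in / (√3·V_L·cosφ) = 33437 / (1.732 × 575 × 0.86) = 39 A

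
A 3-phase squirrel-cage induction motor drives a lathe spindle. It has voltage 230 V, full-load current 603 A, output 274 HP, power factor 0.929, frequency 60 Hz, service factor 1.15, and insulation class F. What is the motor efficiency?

91.6 %

P_out = 274 × 746 = 204404 W
P_in = √3·V_L·I_L·cosφ = 1.732 × 230 × 603 × 0.929 = 223156 W
η = P_out / P_in = 204404 / 223156 = 0.916 = 91.6%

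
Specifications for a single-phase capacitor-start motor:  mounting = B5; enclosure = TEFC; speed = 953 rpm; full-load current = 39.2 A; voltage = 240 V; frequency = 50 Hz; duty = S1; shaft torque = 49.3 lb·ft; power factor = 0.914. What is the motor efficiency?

77.6 %

τ = 49.3 lb·ft × 1.356 = 66.85 N·m
ω = 2π × 953/60 = 99.8 rad/s; P_out = τω = 66.85 × 99.8 = 6672 W
P_in = V·I·cosφ = 240 × 39.2 × 0.914 = 8599 W
η = P_out / P_in = 6672 / 8599 = 0.776 = 77.6%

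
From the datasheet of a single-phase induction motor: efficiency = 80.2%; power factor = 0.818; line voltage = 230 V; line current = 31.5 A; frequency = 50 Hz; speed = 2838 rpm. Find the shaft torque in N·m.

16 N·m

P_in = V·I·cosφ = 230 × 31.5 × 0.818 = 5926 W
P_out = η·P_in = 0.802 × 5926 = 4753 W
n = 2838 rpm
ω = 2π×2838/60 = 297.2 rad/s
τ = P_out/ω = 4753/297.2 = 16 N·m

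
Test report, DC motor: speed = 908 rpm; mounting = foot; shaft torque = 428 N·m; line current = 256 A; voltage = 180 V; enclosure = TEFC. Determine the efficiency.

88.3 %

ω = 2π × 908/60 = 95.09 rad/s; P_out = τω = 428 × 95.09 = 40699 W
P_in = V·I = 180 × 256 = 46080 W
η = P_out / P_in = 40699 / 46080 = 0.883 = 88.3%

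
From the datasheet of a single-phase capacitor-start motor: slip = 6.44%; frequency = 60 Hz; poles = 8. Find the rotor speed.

842 rpm

n_s = 120f/p = 120×60/8 = 900 rpm
n = n_s(1 − s) = 900 × (1 − 0.0644) = 842 rpm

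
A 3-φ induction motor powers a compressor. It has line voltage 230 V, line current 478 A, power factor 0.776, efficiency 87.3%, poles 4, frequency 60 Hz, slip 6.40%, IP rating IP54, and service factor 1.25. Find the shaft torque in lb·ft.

539 lb·ft

P_in = √3·V·I·cosφ = 1.732 × 230 × 478 × 0.776 = 147763 W
P_out = η·P_in = 0.873 × 147763 = 128997 W
n_s = 120×60/4 = 1800 rpm; n = 1800×(1−0.064) = 1685 rpm
ω = 2π×1685/60 = 176.5 rad/s
τ = P_out/ω = 128997/176.5 = 730.9 N·m
In lb·ft: 730.9/1.356 = 539 lb·ft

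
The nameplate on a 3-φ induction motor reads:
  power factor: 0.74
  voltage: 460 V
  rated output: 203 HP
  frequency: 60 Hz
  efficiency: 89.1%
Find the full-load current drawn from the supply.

P_out = 203 × 746 = 151438 W
P_in = P_out / η = 151438 / 0.891 = 169964 W
I_L = P_in / (√3·V_L·cosφ) = 169964 / (1.732 × 460 × 0.74) = 288 A

288 A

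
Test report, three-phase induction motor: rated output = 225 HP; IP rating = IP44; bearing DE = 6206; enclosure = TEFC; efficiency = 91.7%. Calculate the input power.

P_out = 225 × 746 = 167850 W
P_in = P_out/η = 167850/0.917 = 183043 W = 183 kW

183 kW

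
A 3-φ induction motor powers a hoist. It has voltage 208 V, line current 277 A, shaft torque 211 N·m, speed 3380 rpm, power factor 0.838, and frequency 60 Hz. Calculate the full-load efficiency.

ω = 2π × 3380/60 = 354 rad/s; P_out = τω = 211 × 354 = 74694 W
P_in = √3·V_L·I_L·cosφ = 1.732 × 208 × 277 × 0.838 = 83625 W
η = P_out / P_in = 74694 / 83625 = 0.893 = 89.3%

89.3 %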